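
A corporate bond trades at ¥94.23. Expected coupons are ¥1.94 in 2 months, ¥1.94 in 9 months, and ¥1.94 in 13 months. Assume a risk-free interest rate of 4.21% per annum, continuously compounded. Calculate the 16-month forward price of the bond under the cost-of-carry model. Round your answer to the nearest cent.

PV(coupons) I = 1.94·e^(−0.0421·2/12) + 1.94·e^(−0.0421·9/12) + 1.94·e^(−0.0421·13/12)
I = 1.9264 + 1.8797 + 1.8535 = 5.6596
F = (S − I)·e^(rT) = (94.23 − 5.6596) · e^(0.0421·16/12)
= 88.5704 · e^0.056133 = 88.5704 × 1.057738 = ¥93.68

¥93.68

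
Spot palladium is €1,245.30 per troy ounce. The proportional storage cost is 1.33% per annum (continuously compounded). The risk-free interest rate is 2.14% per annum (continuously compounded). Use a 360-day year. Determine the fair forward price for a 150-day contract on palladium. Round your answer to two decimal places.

€1,263.44 per troy ounce

Net carry = r + u − y = 0.0214 + 0.0133 − 0.0000 = 0.0347
F = S·e^((r+u−y)T) = 1245.30 · e^(0.0347 × 150/360) = 1245.30 · e^0.01445833
= 1245.30 × 1.01456336 = €1,263.44 per troy ounce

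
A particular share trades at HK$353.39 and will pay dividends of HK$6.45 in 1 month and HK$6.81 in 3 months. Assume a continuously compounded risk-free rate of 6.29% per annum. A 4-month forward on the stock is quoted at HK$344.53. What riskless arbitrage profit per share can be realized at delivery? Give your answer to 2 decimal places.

HK$2.95 per share

PV(dividends) I = 6.45·e^(−0.0629·1/12) + 6.81·e^(−0.0629·3/12) = 13.1200
Fair forward F* = (S − I)·e^(rT) = (353.39 − 13.1200)·e^0.020967 = 340.2700 × 1.021188 = 347.4796
Market HK$344.53 < fair 347.4796: forward underpriced → reverse cash-and-carry (short the stock, invest proceeds at r, pay the dividends, go long the forward).
Profit at T = |F_mkt − F*| = |344.53 − 347.4796| = HK$2.95 per share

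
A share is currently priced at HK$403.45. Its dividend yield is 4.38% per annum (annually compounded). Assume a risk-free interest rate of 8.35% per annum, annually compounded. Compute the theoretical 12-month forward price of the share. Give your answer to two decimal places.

HK$418.79

F = S · (1+r)^T / (1+q)^T
= 403.45 × 1.083500 / 1.043800 = 403.45 × 1.038034
F = HK$418.79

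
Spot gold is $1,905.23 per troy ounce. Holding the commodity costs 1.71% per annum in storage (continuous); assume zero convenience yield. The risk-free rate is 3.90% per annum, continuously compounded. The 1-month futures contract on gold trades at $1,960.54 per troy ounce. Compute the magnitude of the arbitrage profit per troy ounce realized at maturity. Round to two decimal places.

Fair futures: F* = S·e^(carry·T), with carry = (r + u) = 0.0390 + 0.0171 = 0.0561
F* = 1905.23 · e^(0.0561 × 1/12) = 1905.23 · e^0.00467500 = 1905.23 × 1.00468594 = $1914.1578
Market $1960.54 > fair $1914.1578: forward overpriced → cash-and-carry (buy spot, short the forward).
At maturity, profit = |F_mkt − F*| = |1960.54 − 1914.1578| = $46.38 per troy ounce

$46.38 per troy ounce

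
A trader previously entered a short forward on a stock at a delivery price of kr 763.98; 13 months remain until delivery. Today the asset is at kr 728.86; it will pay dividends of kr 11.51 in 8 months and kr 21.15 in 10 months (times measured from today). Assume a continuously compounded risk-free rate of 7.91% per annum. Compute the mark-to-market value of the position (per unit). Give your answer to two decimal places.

PV(remaining dividends) I = 11.51·e^(−0.0791·8/12) + 21.15·e^(−0.0791·10/12) = 30.7196
Current forward F = (S − I)·e^(rT) = (728.86 − 30.7196)·e^(0.0791·13/12) = 698.1404 × 1.089470 = 760.6030
Value (long) = (F − K)·e^(−rT) = (760.6030 − 763.98) × 0.917877 = -3.0997
Short position value = −(long value) = kr 3.10

kr 3.10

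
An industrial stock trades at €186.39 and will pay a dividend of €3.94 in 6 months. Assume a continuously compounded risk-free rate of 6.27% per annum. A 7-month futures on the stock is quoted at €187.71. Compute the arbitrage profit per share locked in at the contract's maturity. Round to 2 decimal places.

€1.66 per share

PV(dividends) I = 3.94·e^(−0.0627·6/12) = 3.8184
Fair futures F* = (S − I)·e^(rT) = (186.39 − 3.8184)·e^0.036575 = 182.5716 × 1.037252 = 189.3728
Market €187.71 < fair 189.3728: forward underpriced → reverse cash-and-carry (short the stock, invest proceeds at r, pay the dividends, go long the forward).
Profit at T = |F_mkt − F*| = |187.71 − 189.3728| = €1.66 per share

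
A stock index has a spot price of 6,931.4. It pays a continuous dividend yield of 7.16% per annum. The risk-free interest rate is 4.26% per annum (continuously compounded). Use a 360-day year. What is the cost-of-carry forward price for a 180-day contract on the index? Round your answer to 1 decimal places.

F = S·e^((r − q)T) = 6931.4 · e^((0.0426 − 0.0716) × 180/360)
= 6931.4 · e^-0.014500 = 6931.4 × 0.985605
F = 6,831.6

6,831.6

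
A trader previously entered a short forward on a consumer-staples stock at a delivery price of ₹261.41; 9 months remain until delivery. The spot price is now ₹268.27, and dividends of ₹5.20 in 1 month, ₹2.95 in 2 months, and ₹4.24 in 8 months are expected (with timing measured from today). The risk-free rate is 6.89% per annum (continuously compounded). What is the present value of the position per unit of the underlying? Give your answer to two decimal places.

PV(remaining dividends) I = 5.20·e^(−0.0689·1/12) + 2.95·e^(−0.0689·2/12) + 4.24·e^(−0.0689·8/12) = 12.1362
Current forward F = (S − I)·e^(rT) = (268.27 − 12.1362)·e^(0.0689·9/12) = 256.1338 × 1.053033 = 269.7173
Value (long) = (F − K)·e^(−rT) = (269.7173 − 261.41) × 0.949637 = 7.8889
Short position value = −(long value) = -₹7.89

-₹7.89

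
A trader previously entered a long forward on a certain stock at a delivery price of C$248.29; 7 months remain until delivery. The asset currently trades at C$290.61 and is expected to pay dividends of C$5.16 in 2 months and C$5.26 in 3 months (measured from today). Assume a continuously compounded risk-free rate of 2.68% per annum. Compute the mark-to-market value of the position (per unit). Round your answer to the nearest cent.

C$35.81

PV(remaining dividends) I = 5.16·e^(−0.0268·2/12) + 5.26·e^(−0.0268·3/12) = 10.3619
Current forward F = (S − I)·e^(rT) = (290.61 − 10.3619)·e^(0.0268·7/12) = 280.2481 × 1.015756 = 284.6637
Value (long) = (F − K)·e^(−rT) = (284.6637 − 248.29) × 0.984488 = 35.8095
Value = C$35.81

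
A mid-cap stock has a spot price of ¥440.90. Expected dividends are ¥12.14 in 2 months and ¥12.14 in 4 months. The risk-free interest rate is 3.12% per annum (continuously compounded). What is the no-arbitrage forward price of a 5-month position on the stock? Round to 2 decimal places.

¥422.26

PV(dividends) I = 12.14·e^(−0.0312·2/12) + 12.14·e^(−0.0312·4/12)
I = 12.0770 + 12.0144 = 24.0914
F = (S − I)·e^(rT) = (440.90 − 24.0914) · e^(0.0312·5/12)
= 416.8086 · e^0.013000 = 416.8086 × 1.013085 = ¥422.26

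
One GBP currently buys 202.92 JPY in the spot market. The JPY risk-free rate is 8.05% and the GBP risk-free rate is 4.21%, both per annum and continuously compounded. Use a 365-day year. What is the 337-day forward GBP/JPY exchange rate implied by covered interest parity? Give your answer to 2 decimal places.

210.24

F = S·e^((r_JPY − r_GBP)T) = 202.92 · e^((0.0805 − 0.0421) × 337/365)
= 202.92 · e^0.035454 = 202.92 × 1.036090
F = 210.24 JPY per GBP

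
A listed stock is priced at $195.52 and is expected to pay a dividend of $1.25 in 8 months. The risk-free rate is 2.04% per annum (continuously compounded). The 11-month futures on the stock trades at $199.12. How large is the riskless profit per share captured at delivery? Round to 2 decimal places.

PV(dividends) I = 1.25·e^(−0.0204·8/12) = 1.2331
Fair futures F* = (S − I)·e^(rT) = (195.52 − 1.2331)·e^0.018700 = 194.2869 × 1.018876 = 197.9543
Market $199.12 > fair 197.9543: forward overpriced → cash-and-carry (borrow at r, buy the stock and collect the dividends, short the forward).
Profit at T = |F_mkt − F*| = |199.12 − 197.9543| = $1.17 per share

$1.17 per share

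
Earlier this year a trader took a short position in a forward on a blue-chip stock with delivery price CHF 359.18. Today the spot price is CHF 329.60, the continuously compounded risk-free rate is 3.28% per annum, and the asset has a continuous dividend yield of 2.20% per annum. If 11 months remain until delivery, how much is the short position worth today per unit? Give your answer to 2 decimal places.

Current fair forward for the remaining 11 months: F = S·e^((r − q)·T), (r − q) = 0.0328 − 0.0220 = 0.0108
F = 329.60 · e^(0.0108 × 11/12) = 329.60 × 1.009949 = 332.8792
Value of long forward = (F − K)·e^(−rT) = (332.8792 − 359.18) · e^(−0.0328·11/12)
= -26.3008 × 0.970381 = -25.52
Short position value = −(long value) = CHF 25.52

CHF 25.52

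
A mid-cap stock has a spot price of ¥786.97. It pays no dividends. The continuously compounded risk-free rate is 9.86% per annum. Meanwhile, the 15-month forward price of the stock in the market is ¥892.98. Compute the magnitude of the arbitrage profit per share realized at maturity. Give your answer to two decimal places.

¥2.79 per share

Fair forward: F* = S·e^(carry·T), with carry = r = 0.0986
F* = 786.97 · e^(0.0986 × 15/12) = 786.97 · e^0.123250 = 786.97 × 1.131167 = ¥890.1945
Market ¥892.98 > fair ¥890.1945: forward overpriced → cash-and-carry (buy spot, short the forward).
At maturity, profit = |F_mkt − F*| = |892.98 − 890.1945| = ¥2.79 per share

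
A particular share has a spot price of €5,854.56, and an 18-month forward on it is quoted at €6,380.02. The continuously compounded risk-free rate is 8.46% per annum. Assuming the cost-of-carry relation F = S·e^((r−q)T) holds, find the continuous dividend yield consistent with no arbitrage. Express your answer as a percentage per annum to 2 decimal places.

2.73%

From F = S·e^((r−q)T): (r − q) = ln(F/S)/T
ln(6380.02/5854.56) = ln(1.089752) = 0.085950
(r − q) = 0.085950 / (18/12) = 0.057300
q = r − ln(F/S)/T = 0.0846 − 0.057300 = 0.027300
q = 2.73%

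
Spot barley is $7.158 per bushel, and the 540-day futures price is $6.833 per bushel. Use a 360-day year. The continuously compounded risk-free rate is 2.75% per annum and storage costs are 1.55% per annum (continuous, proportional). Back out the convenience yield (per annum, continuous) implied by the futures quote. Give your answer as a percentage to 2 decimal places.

7.40%

F = S·e^((r+u−y)T) ⇒ (r+u−y) = ln(F/S)/T
ln(6.833/7.158) = -0.046467; /T ⇒ -0.030978
y = r + u − ln(F/S)/T = 0.0275 + 0.0155 + 0.030978 = 0.073978
y = 7.40%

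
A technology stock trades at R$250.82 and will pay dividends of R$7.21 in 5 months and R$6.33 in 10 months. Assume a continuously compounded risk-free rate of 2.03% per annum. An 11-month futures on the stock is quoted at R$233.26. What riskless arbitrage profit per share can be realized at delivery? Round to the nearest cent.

R$8.65 per share

PV(dividends) I = 7.21·e^(−0.0203·5/12) + 6.33·e^(−0.0203·10/12) = 13.3731
Fair futures F* = (S − I)·e^(rT) = (250.82 − 13.3731)·e^0.018608 = 237.4469 × 1.018782 = 241.9066
Market R$233.26 < fair 241.9066: forward underpriced → reverse cash-and-carry (short the stock, invest proceeds at r, pay the dividends, go long the forward).
Profit at T = |F_mkt − F*| = |233.26 − 241.9066| = R$8.65 per share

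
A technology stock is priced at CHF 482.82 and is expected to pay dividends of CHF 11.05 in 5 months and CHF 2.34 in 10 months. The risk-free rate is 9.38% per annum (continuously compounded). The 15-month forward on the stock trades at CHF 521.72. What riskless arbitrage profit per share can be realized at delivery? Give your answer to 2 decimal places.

CHF 6.78 per share

PV(dividends) I = 11.05·e^(−0.0938·5/12) + 2.34·e^(−0.0938·10/12) = 12.7905
Fair forward F* = (S − I)·e^(rT) = (482.82 − 12.7905)·e^0.117250 = 470.0295 × 1.124400 = 528.5012
Market CHF 521.72 < fair 528.5012: forward underpriced → reverse cash-and-carry (short the stock, invest proceeds at r, pay the dividends, go long the forward).
Profit at T = |F_mkt − F*| = |521.72 − 528.5012| = CHF 6.78 per share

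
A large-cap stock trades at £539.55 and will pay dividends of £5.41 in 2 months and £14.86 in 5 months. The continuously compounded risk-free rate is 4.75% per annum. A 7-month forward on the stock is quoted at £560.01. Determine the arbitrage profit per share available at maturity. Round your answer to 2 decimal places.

PV(dividends) I = 5.41·e^(−0.0475·2/12) + 14.86·e^(−0.0475·5/12) = 19.9361
Fair forward F* = (S − I)·e^(rT) = (539.55 − 19.9361)·e^0.027708 = 519.6139 × 1.028095 = 534.2125
Market £560.01 > fair 534.2125: forward overpriced → cash-and-carry (borrow at r, buy the stock and collect the dividends, short the forward).
Profit at T = |F_mkt − F*| = |560.01 − 534.2125| = £25.80 per share

£25.80 per share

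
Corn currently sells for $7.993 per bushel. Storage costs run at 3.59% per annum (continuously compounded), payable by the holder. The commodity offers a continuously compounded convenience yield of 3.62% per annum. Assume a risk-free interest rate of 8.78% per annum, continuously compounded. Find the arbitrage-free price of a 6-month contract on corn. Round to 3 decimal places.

$8.350 per bushel

Net carry = r + u − y = 0.0878 + 0.0359 − 0.0362 = 0.0875
F = S·e^((r+u−y)T) = 7.993 · e^(0.0875 × 6/12) = 7.993 · e^0.043750
= 7.993 × 1.044721 = $8.350 per bushel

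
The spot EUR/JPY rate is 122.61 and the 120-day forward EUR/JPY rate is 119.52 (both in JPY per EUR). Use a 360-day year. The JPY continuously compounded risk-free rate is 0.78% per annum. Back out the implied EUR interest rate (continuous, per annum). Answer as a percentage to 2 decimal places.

F = S·e^((r_JPY − r_EUR)T) ⇒ r_EUR = r_JPY − ln(F/S)/T
ln(119.52/122.61) = -0.025525; /(120/360) = -0.076575
r_EUR = 0.0078 + 0.076575 = 0.084375
r_EUR = 8.44%

8.44%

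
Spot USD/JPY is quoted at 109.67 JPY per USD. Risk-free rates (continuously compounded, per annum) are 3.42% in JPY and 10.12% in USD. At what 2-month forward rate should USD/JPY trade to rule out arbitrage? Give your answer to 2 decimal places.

108.45

F = S·e^((r_JPY − r_USD)T) = 109.67 · e^((0.0342 − 0.1012) × 2/12)
= 109.67 · e^-0.011167 = 109.67 × 0.988895
F = 108.45 JPY per USD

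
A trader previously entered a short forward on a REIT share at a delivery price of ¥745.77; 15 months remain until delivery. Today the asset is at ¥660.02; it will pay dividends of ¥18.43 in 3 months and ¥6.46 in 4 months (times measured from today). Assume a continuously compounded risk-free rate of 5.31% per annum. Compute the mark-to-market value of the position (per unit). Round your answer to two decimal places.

PV(remaining dividends) I = 18.43·e^(−0.0531·3/12) + 6.46·e^(−0.0531·4/12) = 24.5336
Current forward F = (S − I)·e^(rT) = (660.02 − 24.5336)·e^(0.0531·15/12) = 635.4864 × 1.068627 = 679.0979
Value (long) = (F − K)·e^(−rT) = (679.0979 − 745.77) × 0.935780 = -62.3904
Short position value = −(long value) = ¥62.39

¥62.39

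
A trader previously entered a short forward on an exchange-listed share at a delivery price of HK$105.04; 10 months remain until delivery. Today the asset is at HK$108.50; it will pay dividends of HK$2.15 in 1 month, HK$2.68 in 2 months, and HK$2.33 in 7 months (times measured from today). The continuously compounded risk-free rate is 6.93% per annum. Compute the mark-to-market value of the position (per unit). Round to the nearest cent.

PV(remaining dividends) I = 2.15·e^(−0.0693·1/12) + 2.68·e^(−0.0693·2/12) + 2.33·e^(−0.0693·7/12) = 7.0245
Current forward F = (S − I)·e^(rT) = (108.50 − 7.0245)·e^(0.0693·10/12) = 101.4755 × 1.059450 = 107.5082
Value (long) = (F − K)·e^(−rT) = (107.5082 − 105.04) × 0.943886 = 2.3297
Short position value = −(long value) = -HK$2.33

-HK$2.33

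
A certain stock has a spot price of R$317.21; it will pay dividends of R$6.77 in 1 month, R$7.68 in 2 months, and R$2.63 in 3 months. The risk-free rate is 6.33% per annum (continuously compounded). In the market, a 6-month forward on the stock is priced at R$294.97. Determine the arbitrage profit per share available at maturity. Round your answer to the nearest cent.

PV(dividends) I = 6.77·e^(−0.0633·1/12) + 7.68·e^(−0.0633·2/12) + 2.63·e^(−0.0633·3/12) = 16.9225
Fair forward F* = (S − I)·e^(rT) = (317.21 − 16.9225)·e^0.031650 = 300.2875 × 1.032156 = 309.9435
Market R$294.97 < fair 309.9435: forward underpriced → reverse cash-and-carry (short the stock, invest proceeds at r, pay the dividends, go long the forward).
Profit at T = |F_mkt − F*| = |294.97 − 309.9435| = R$14.97 per share

R$14.97 per share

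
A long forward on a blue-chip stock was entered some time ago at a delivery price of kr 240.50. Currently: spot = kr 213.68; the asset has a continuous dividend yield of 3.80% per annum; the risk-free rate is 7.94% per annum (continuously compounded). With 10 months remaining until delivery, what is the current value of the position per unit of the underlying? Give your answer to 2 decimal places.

-kr 18.08

Current fair forward for the remaining 10 months: F = S·e^((r − q)·T), (r − q) = 0.0794 − 0.0380 = 0.0414
F = 213.68 · e^(0.0414 × 10/12) = 213.68 × 1.035102 = 221.1806
Value of long forward = (F − K)·e^(−rT) = (221.1806 − 240.50) · e^(−0.0794·10/12)
= -19.3194 × 0.935975 = -18.08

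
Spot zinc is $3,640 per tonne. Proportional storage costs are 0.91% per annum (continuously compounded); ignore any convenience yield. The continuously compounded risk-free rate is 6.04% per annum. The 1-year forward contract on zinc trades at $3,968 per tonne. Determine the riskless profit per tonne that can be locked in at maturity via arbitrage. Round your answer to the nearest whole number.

Fair forward: F* = S·e^(carry·T), with carry = (r + u) = 0.0604 + 0.0091 = 0.0695
F* = 3640 · e^(0.0695 × 1) = 3640 · e^0.069500 = 3640 × 1.071972 = $3901.9781
Market $3968 > fair $3901.9781: forward overpriced → cash-and-carry (buy spot, short the forward).
At maturity, profit = |F_mkt − F*| = |3968 − 3901.9781| = $66 per tonne

$66 per tonne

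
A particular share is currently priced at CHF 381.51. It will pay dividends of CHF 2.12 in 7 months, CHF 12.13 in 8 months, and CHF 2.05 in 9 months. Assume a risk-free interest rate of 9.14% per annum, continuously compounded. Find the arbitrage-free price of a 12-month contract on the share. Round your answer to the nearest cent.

PV(dividends) I = 2.12·e^(−0.0914·7/12) + 12.13·e^(−0.0914·8/12) + 2.05·e^(−0.0914·9/12)
I = 2.0099 + 11.4129 + 1.9142 = 15.3370
F = (S − I)·e^(rT) = (381.51 − 15.3370) · e^(0.0914·12/12)
= 366.1730 · e^0.091400 = 366.1730 × 1.095707 = CHF 401.22

CHF 401.22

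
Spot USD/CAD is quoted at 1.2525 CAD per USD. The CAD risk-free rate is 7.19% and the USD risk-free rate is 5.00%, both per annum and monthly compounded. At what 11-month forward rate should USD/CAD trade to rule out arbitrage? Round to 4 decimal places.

By covered interest parity, F = S · (1+r_CAD/12)^(12T) / (1+r_USD/12)^(12T)
= 1.2525 × 1.067919 / 1.046800 = 1.2525 × 1.020175
F = 1.2778 CAD per USD

1.2778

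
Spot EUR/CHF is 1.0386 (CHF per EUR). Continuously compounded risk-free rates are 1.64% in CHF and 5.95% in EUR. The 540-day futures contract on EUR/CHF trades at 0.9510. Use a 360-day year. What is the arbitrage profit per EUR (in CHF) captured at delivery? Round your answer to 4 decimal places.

0.0226 per EUR (in CHF)

Fair futures: F* = S·e^(carry·T), with carry = (r_CHF − r_EUR) = 0.0164 − 0.0595 = -0.0431
F* = 1.0386 · e^(-0.0431 × 540/360) = 1.0386 · e^-0.064650 = 1.0386 × 0.937395 = 0.9736
Market 0.9510 < fair 0.9736: forward underpriced → reverse cash-and-carry (short spot, go long the forward).
At maturity, profit = |F_mkt − F*| = |0.9510 − 0.9736| = 0.0226 per EUR (in CHF)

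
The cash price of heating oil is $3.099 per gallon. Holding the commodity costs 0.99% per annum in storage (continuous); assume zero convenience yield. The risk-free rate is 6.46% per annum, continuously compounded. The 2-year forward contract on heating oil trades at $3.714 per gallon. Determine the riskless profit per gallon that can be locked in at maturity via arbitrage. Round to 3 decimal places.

Fair forward: F* = S·e^(carry·T), with carry = (r + u) = 0.0646 + 0.0099 = 0.0745
F* = 3.099 · e^(0.0745 × 2) = 3.099 · e^0.149000 = 3.099 × 1.160673 = $3.5969
Market $3.714 > fair $3.5969: forward overpriced → cash-and-carry (buy spot, short the forward).
At maturity, profit = |F_mkt − F*| = |3.714 − 3.5969| = $0.117 per gallon

$0.117 per gallon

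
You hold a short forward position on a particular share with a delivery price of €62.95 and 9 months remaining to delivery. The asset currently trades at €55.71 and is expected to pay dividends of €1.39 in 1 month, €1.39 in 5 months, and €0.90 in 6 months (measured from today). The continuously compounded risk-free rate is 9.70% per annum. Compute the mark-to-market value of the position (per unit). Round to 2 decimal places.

€6.39

PV(remaining dividends) I = 1.39·e^(−0.0970·1/12) + 1.39·e^(−0.0970·5/12) + 0.90·e^(−0.0970·6/12) = 3.5711
Current forward F = (S − I)·e^(rT) = (55.71 − 3.5711)·e^(0.0970·9/12) = 52.1389 × 1.075462 = 56.0734
Value (long) = (F − K)·e^(−rT) = (56.0734 − 62.95) × 0.929833 = -6.3941
Short position value = −(long value) = €6.39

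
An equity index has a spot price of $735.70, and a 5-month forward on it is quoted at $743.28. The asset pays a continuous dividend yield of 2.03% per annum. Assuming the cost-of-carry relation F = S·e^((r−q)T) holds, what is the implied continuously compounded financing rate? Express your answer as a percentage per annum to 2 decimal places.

From F = S·e^((r−q)T): (r − q) = ln(F/S)/T
ln(743.28/735.70) = ln(1.010303) = 0.010250
(r − q) = 0.010250 / (5/12) = 0.024600
r = ln(F/S)/T + q = 0.024600 + 0.0203 = 0.044900
r = 4.49%

4.49%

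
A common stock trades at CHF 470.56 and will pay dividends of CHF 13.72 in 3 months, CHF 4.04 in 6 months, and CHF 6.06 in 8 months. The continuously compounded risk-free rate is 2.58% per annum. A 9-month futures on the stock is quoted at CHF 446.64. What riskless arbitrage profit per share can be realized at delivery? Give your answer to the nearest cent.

CHF 9.08 per share

PV(dividends) I = 13.72·e^(−0.0258·3/12) + 4.04·e^(−0.0258·6/12) + 6.06·e^(−0.0258·8/12) = 23.5767
Fair futures F* = (S − I)·e^(rT) = (470.56 − 23.5767)·e^0.019350 = 446.9833 × 1.019538 = 455.7165
Market CHF 446.64 < fair 455.7165: forward underpriced → reverse cash-and-carry (short the stock, invest proceeds at r, pay the dividends, go long the forward).
Profit at T = |F_mkt − F*| = |446.64 − 455.7165| = CHF 9.08 per share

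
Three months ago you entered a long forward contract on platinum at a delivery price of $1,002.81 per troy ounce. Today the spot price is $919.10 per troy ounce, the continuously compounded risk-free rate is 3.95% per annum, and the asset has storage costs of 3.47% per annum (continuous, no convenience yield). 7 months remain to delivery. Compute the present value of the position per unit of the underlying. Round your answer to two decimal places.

-$42.07 per troy ounce

Current fair forward for the remaining 7 months: F = S·e^((r + u)·T), (r + u) = 0.0395 + 0.0347 = 0.0742
F = 919.10 · e^(0.0742 × 7/12) = 919.10 × 1.044234 = 959.7555
Value of long forward = (F − K)·e^(−rT) = (959.7555 − 1002.81) · e^(−0.0395·7/12)
= -43.0545 × 0.977222 = -42.07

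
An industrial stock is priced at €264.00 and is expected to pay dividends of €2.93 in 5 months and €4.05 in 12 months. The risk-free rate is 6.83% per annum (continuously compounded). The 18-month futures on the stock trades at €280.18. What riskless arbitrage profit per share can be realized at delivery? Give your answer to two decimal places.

PV(dividends) I = 2.93·e^(−0.0683·5/12) + 4.05·e^(−0.0683·12/12) = 6.6304
Fair futures F* = (S − I)·e^(rT) = (264.00 − 6.6304)·e^0.102450 = 257.3696 × 1.107882 = 285.1351
Market €280.18 < fair 285.1351: forward underpriced → reverse cash-and-carry (short the stock, invest proceeds at r, pay the dividends, go long the forward).
Profit at T = |F_mkt − F*| = |280.18 − 285.1351| = €4.96 per share

€4.96 per share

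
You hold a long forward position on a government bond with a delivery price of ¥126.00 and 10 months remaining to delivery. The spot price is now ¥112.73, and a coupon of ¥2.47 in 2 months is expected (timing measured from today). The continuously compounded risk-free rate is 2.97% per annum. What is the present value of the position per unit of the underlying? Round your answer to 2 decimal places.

PV(remaining coupons) I = 2.47·e^(−0.0297·2/12) = 2.4578
Current forward F = (S − I)·e^(rT) = (112.73 − 2.4578)·e^(0.0297·10/12) = 110.2722 × 1.025059 = 113.0355
Value (long) = (F − K)·e^(−rT) = (113.0355 − 126.00) × 0.975554 = -12.6476
Value = -¥12.65

-¥12.65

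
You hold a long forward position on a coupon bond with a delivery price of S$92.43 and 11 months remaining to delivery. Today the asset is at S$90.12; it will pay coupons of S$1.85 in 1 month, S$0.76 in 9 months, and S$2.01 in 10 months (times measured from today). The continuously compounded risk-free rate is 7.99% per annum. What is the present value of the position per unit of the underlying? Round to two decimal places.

PV(remaining coupons) I = 1.85·e^(−0.0799·1/12) + 0.76·e^(−0.0799·9/12) + 2.01·e^(−0.0799·10/12) = 4.4340
Current forward F = (S − I)·e^(rT) = (90.12 − 4.4340)·e^(0.0799·11/12) = 85.6860 × 1.075991 = 92.1974
Value (long) = (F − K)·e^(−rT) = (92.1974 − 92.43) × 0.929376 = -0.2162
Value = -S$0.22

-S$0.22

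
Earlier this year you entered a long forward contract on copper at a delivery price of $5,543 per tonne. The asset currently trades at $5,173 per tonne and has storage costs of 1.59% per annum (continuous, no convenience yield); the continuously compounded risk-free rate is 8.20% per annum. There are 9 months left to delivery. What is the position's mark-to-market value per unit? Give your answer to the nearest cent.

$22.68 per tonne

Current fair forward for the remaining 9 months: F = S·e^((r + u)·T), (r + u) = 0.0820 + 0.0159 = 0.0979
F = 5173 · e^(0.0979 × 9/12) = 5173 × 1.07618782 = 5567.1196
Value of long forward = (F − K)·e^(−rT) = (5567.1196 − 5543) · e^(−0.0820·9/12)
= 24.1196 × 0.94035295 = 22.68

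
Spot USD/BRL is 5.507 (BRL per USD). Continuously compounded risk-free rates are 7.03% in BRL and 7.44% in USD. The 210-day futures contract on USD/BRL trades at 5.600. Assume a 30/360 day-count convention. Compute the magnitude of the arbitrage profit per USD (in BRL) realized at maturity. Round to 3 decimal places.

Fair futures: F* = S·e^(carry·T), with carry = (r_BRL − r_USD) = 0.0703 − 0.0744 = -0.0041
F* = 5.507 · e^(-0.0041 × 210/360) = 5.507 · e^-0.002392 = 5.507 × 0.997611 = 5.4938
Market 5.600 > fair 5.4938: forward overpriced → cash-and-carry (buy spot, short the forward).
At maturity, profit = |F_mkt − F*| = |5.600 − 5.4938| = 0.106 per USD (in BRL)

0.106 per USD (in BRL)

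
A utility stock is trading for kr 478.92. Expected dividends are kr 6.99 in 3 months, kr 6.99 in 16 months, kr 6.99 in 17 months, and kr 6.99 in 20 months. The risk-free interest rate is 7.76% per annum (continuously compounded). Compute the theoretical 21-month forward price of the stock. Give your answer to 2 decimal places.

kr 519.30

PV(dividends) I = 6.99·e^(−0.0776·3/12) + 6.99·e^(−0.0776·16/12) + 6.99·e^(−0.0776·17/12) + 6.99·e^(−0.0776·20/12)
I = 6.8557 + 6.3029 + 6.2623 + 6.1420 = 25.5629
F = (S − I)·e^(rT) = (478.92 − 25.5629) · e^(0.0776·21/12)
= 453.3571 · e^0.135800 = 453.3571 × 1.145453 = kr 519.30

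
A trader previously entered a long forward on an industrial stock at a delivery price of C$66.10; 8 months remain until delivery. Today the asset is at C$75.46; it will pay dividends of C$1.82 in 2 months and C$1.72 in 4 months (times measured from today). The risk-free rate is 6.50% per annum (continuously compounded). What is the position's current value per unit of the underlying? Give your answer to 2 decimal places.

C$8.68

PV(remaining dividends) I = 1.82·e^(−0.0650·2/12) + 1.72·e^(−0.0650·4/12) = 3.4835
Current forward F = (S − I)·e^(rT) = (75.46 − 3.4835)·e^(0.0650·8/12) = 71.9765 × 1.044286 = 75.1641
Value (long) = (F − K)·e^(−rT) = (75.1641 − 66.10) × 0.957592 = 8.6797
Value = C$8.68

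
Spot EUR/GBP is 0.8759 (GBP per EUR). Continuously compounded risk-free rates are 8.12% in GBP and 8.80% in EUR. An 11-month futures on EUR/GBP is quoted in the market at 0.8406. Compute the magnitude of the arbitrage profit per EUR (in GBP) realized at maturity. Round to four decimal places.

Fair futures: F* = S·e^(carry·T), with carry = (r_GBP − r_EUR) = 0.0812 − 0.0880 = -0.0068
F* = 0.8759 · e^(-0.0068 × 11/12) = 0.8759 · e^-0.006233 = 0.8759 × 0.993786 = 0.8705
Market 0.8406 < fair 0.8705: forward underpriced → reverse cash-and-carry (short spot, go long the forward).
At maturity, profit = |F_mkt − F*| = |0.8406 − 0.8705| = 0.0299 per EUR (in GBP)

0.0299 per EUR (in GBP)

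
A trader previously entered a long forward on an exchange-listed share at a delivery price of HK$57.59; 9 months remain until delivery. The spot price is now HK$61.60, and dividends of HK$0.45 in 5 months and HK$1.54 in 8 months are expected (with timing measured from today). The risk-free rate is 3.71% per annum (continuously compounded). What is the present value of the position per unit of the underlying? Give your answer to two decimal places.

PV(remaining dividends) I = 0.45·e^(−0.0371·5/12) + 1.54·e^(−0.0371·8/12) = 1.9455
Current forward F = (S − I)·e^(rT) = (61.60 − 1.9455)·e^(0.0371·9/12) = 59.6545 × 1.028216 = 61.3377
Value (long) = (F − K)·e^(−rT) = (61.3377 − 57.59) × 0.972559 = 3.6449
Value = HK$3.64

HK$3.64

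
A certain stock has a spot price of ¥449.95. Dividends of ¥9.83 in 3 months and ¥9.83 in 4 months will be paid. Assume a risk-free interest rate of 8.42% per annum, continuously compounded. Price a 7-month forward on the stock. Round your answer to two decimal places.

PV(dividends) I = 9.83·e^(−0.0842·3/12) + 9.83·e^(−0.0842·4/12)
I = 9.6252 + 9.5579 = 19.1831
F = (S − I)·e^(rT) = (449.95 − 19.1831) · e^(0.0842·7/12)
= 430.7669 · e^0.049117 = 430.7669 × 1.050343 = ¥452.45

¥452.45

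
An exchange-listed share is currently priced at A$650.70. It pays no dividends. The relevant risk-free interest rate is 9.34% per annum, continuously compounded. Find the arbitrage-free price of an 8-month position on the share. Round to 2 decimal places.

A$692.50

F = S·e^(rT) = 650.70 · e^(0.0934 × 8/12)
= 650.70 · e^0.062267 = 650.70 × 1.064246
F = A$692.50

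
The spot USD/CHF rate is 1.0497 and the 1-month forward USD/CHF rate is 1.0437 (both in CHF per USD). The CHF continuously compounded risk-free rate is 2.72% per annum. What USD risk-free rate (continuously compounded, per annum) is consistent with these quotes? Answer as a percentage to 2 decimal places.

F = S·e^((r_CHF − r_USD)T) ⇒ r_USD = r_CHF − ln(F/S)/T
ln(1.0437/1.0497) = -0.005732; /(1/12) = -0.068784
r_USD = 0.0272 + 0.068784 = 0.095984
r_USD = 9.60%

9.60%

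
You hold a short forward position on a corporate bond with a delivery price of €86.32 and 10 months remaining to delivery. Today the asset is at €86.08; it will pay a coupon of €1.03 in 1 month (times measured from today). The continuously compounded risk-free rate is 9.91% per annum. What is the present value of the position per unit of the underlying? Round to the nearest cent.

PV(remaining coupons) I = 1.03·e^(−0.0991·1/12) = 1.0215
Current forward F = (S − I)·e^(rT) = (86.08 − 1.0215)·e^(0.0991·10/12) = 85.0585 × 1.086089 = 92.3811
Value (long) = (F − K)·e^(−rT) = (92.3811 − 86.32) × 0.920735 = 5.5807
Short position value = −(long value) = -€5.58

-€5.58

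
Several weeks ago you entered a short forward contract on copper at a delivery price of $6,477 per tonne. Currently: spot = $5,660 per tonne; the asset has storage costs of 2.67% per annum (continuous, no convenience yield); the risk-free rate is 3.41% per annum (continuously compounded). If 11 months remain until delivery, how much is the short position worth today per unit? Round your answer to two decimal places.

$477.43 per tonne

Current fair forward for the remaining 11 months: F = S·e^((r + u)·T), (r + u) = 0.0341 + 0.0267 = 0.0608
F = 5660 · e^(0.0608 × 11/12) = 5660 × 1.05731570 = 5984.4069
Value of long forward = (F − K)·e^(−rT) = (5984.4069 − 6477) · e^(−0.0341·11/12)
= -492.5931 × 0.96922516 = -477.43
Short position value = −(long value) = $477.43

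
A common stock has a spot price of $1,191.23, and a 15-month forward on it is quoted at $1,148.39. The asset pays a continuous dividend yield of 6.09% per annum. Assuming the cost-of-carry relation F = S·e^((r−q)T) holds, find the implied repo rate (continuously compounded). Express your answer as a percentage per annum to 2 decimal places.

From F = S·e^((r−q)T): (r − q) = ln(F/S)/T
ln(1148.39/1191.23) = ln(0.964037) = -0.036626
(r − q) = -0.036626 / (15/12) = -0.029301
r = ln(F/S)/T + q = -0.029301 + 0.0609 = 0.031599
r = 3.16%

3.16%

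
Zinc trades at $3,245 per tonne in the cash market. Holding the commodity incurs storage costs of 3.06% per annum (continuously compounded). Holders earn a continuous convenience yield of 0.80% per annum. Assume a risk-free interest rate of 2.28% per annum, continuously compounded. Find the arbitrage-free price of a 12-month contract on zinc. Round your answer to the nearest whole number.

Net carry = r + u − y = 0.0228 + 0.0306 − 0.0080 = 0.0454
F = S·e^((r+u−y)T) = 3245 · e^(0.0454 × 12/12) = 3245 · e^0.045400
= 3245 × 1.046446 = $3,396 per tonne

$3,396 per tonne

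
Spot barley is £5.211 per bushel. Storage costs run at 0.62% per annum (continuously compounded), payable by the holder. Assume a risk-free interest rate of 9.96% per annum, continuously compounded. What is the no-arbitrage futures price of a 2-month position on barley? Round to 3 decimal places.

Net carry = r + u − y = 0.0996 + 0.0062 − 0.0000 = 0.1058
F = S·e^((r+u−y)T) = 5.211 · e^(0.1058 × 2/12) = 5.211 · e^0.017633
= 5.211 × 1.017789 = £5.304 per bushel

£5.304 per bushel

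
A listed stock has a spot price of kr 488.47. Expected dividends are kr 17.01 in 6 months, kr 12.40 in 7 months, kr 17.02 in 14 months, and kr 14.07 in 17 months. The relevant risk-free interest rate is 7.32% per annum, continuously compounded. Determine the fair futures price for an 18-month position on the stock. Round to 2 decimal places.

kr 482.00

PV(dividends) I = 17.01·e^(−0.0732·6/12) + 12.40·e^(−0.0732·7/12) + 17.02·e^(−0.0732·14/12) + 14.07·e^(−0.0732·17/12)
I = 16.3987 + 11.8817 + 15.6268 + 12.6840 = 56.5912
F = (S − I)·e^(rT) = (488.47 − 56.5912) · e^(0.0732·18/12)
= 431.8788 · e^0.109800 = 431.8788 × 1.116055 = kr 482.00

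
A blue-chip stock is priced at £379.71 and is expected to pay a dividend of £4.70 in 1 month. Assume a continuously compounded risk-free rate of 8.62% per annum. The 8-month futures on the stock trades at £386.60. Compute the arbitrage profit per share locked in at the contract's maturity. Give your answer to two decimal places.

£10.63 per share

PV(dividends) I = 4.70·e^(−0.0862·1/12) = 4.6664
Fair futures F* = (S − I)·e^(rT) = (379.71 − 4.6664)·e^0.057467 = 375.0436 × 1.059150 = 397.2274
Market £386.60 < fair 397.2274: forward underpriced → reverse cash-and-carry (short the stock, invest proceeds at r, pay the dividends, go long the forward).
Profit at T = |F_mkt − F*| = |386.60 − 397.2274| = £10.63 per share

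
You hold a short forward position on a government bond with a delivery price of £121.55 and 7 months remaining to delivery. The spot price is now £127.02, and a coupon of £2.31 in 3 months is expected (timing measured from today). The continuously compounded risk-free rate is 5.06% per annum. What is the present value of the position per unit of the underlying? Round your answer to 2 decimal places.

PV(remaining coupons) I = 2.31·e^(−0.0506·3/12) = 2.2810
Current forward F = (S − I)·e^(rT) = (127.02 − 2.2810)·e^(0.0506·7/12) = 124.7390 × 1.029957 = 128.4758
Value (long) = (F − K)·e^(−rT) = (128.4758 − 121.55) × 0.970915 = 6.7244
Short position value = −(long value) = -£6.72

-£6.72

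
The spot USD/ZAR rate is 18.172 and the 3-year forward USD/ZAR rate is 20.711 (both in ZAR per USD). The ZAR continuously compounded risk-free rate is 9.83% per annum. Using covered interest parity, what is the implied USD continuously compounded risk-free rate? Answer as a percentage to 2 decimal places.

F = S·e^((r_ZAR − r_USD)T) ⇒ r_USD = r_ZAR − ln(F/S)/T
ln(20.711/18.172) = 0.130783; /(3) = 0.043594
r_USD = 0.0983 − 0.043594 = 0.054706
r_USD = 5.47%

5.47%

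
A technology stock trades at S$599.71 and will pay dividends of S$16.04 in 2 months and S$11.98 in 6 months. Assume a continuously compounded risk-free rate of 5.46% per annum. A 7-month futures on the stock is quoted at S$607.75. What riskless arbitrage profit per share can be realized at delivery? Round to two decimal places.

S$17.08 per share

PV(dividends) I = 16.04·e^(−0.0546·2/12) + 11.98·e^(−0.0546·6/12) = 27.5521
Fair futures F* = (S − I)·e^(rT) = (599.71 − 27.5521)·e^0.031850 = 572.1579 × 1.032363 = 590.6746
Market S$607.75 > fair 590.6746: forward overpriced → cash-and-carry (borrow at r, buy the stock and collect the dividends, short the forward).
Profit at T = |F_mkt − F*| = |607.75 − 590.6746| = S$17.08 per share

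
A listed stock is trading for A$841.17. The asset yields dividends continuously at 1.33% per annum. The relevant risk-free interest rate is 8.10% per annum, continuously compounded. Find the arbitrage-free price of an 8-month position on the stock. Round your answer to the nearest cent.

A$880.00

F = S·e^((r − q)T) = 841.17 · e^((0.0810 − 0.0133) × 8/12)
= 841.17 · e^0.045133 = 841.17 × 1.046167
F = A$880.00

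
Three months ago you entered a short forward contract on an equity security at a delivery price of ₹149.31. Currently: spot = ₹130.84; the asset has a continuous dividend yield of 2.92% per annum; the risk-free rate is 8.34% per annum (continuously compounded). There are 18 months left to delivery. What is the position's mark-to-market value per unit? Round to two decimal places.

₹6.52

Current fair forward for the remaining 18 months: F = S·e^((r − q)·T), (r − q) = 0.0834 − 0.0292 = 0.0542
F = 130.84 · e^(0.0542 × 18/12) = 130.84 × 1.084696 = 141.9216
Value of long forward = (F − K)·e^(−rT) = (141.9216 − 149.31) · e^(−0.0834·18/12)
= -7.3884 × 0.882409 = -6.52
Short position value = −(long value) = ₹6.52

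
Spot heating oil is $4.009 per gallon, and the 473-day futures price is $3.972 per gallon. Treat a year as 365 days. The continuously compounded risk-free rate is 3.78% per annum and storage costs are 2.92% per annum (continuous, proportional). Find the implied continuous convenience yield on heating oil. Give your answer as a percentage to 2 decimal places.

7.42%

F = S·e^((r+u−y)T) ⇒ (r+u−y) = ln(F/S)/T
ln(3.972/4.009) = -0.009272; /T ⇒ -0.007155
y = r + u − ln(F/S)/T = 0.0378 + 0.0292 + 0.007155 = 0.074155
y = 7.42%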